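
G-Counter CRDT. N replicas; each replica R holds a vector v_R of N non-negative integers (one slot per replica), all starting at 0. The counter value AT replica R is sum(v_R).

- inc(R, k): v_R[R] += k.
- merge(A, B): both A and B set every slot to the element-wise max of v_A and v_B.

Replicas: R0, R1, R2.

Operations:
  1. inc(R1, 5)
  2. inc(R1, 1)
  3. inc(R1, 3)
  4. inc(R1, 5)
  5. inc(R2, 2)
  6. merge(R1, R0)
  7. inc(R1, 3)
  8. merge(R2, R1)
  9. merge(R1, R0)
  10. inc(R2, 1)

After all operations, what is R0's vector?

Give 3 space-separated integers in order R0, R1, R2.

Answer: 0 17 2

Derivation:
Op 1: inc R1 by 5 -> R1=(0,5,0) value=5
Op 2: inc R1 by 1 -> R1=(0,6,0) value=6
Op 3: inc R1 by 3 -> R1=(0,9,0) value=9
Op 4: inc R1 by 5 -> R1=(0,14,0) value=14
Op 5: inc R2 by 2 -> R2=(0,0,2) value=2
Op 6: merge R1<->R0 -> R1=(0,14,0) R0=(0,14,0)
Op 7: inc R1 by 3 -> R1=(0,17,0) value=17
Op 8: merge R2<->R1 -> R2=(0,17,2) R1=(0,17,2)
Op 9: merge R1<->R0 -> R1=(0,17,2) R0=(0,17,2)
Op 10: inc R2 by 1 -> R2=(0,17,3) value=20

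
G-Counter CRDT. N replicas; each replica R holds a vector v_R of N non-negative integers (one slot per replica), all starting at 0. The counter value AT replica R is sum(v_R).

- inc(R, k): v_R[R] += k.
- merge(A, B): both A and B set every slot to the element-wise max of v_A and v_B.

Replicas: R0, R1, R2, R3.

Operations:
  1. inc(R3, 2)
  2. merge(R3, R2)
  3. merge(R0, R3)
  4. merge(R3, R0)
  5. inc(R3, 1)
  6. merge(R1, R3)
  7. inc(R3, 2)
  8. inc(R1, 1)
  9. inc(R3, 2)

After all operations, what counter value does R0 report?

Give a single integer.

Answer: 2

Derivation:
Op 1: inc R3 by 2 -> R3=(0,0,0,2) value=2
Op 2: merge R3<->R2 -> R3=(0,0,0,2) R2=(0,0,0,2)
Op 3: merge R0<->R3 -> R0=(0,0,0,2) R3=(0,0,0,2)
Op 4: merge R3<->R0 -> R3=(0,0,0,2) R0=(0,0,0,2)
Op 5: inc R3 by 1 -> R3=(0,0,0,3) value=3
Op 6: merge R1<->R3 -> R1=(0,0,0,3) R3=(0,0,0,3)
Op 7: inc R3 by 2 -> R3=(0,0,0,5) value=5
Op 8: inc R1 by 1 -> R1=(0,1,0,3) value=4
Op 9: inc R3 by 2 -> R3=(0,0,0,7) value=7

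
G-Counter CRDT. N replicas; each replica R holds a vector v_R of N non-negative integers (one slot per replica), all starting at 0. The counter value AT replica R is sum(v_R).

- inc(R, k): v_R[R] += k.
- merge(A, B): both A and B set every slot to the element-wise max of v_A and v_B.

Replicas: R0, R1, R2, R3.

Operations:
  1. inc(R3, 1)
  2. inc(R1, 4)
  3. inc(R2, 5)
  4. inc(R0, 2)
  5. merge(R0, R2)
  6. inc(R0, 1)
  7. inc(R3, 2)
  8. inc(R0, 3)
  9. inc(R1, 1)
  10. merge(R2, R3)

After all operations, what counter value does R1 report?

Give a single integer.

Op 1: inc R3 by 1 -> R3=(0,0,0,1) value=1
Op 2: inc R1 by 4 -> R1=(0,4,0,0) value=4
Op 3: inc R2 by 5 -> R2=(0,0,5,0) value=5
Op 4: inc R0 by 2 -> R0=(2,0,0,0) value=2
Op 5: merge R0<->R2 -> R0=(2,0,5,0) R2=(2,0,5,0)
Op 6: inc R0 by 1 -> R0=(3,0,5,0) value=8
Op 7: inc R3 by 2 -> R3=(0,0,0,3) value=3
Op 8: inc R0 by 3 -> R0=(6,0,5,0) value=11
Op 9: inc R1 by 1 -> R1=(0,5,0,0) value=5
Op 10: merge R2<->R3 -> R2=(2,0,5,3) R3=(2,0,5,3)

Answer: 5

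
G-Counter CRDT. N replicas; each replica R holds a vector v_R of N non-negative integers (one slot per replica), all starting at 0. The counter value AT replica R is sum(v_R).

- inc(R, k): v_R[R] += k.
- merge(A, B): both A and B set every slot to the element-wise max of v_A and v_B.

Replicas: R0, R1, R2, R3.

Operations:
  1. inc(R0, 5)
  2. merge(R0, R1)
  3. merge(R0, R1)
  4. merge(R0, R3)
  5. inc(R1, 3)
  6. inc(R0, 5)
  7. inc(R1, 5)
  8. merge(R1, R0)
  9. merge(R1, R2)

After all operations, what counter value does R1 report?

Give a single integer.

Answer: 18

Derivation:
Op 1: inc R0 by 5 -> R0=(5,0,0,0) value=5
Op 2: merge R0<->R1 -> R0=(5,0,0,0) R1=(5,0,0,0)
Op 3: merge R0<->R1 -> R0=(5,0,0,0) R1=(5,0,0,0)
Op 4: merge R0<->R3 -> R0=(5,0,0,0) R3=(5,0,0,0)
Op 5: inc R1 by 3 -> R1=(5,3,0,0) value=8
Op 6: inc R0 by 5 -> R0=(10,0,0,0) value=10
Op 7: inc R1 by 5 -> R1=(5,8,0,0) value=13
Op 8: merge R1<->R0 -> R1=(10,8,0,0) R0=(10,8,0,0)
Op 9: merge R1<->R2 -> R1=(10,8,0,0) R2=(10,8,0,0)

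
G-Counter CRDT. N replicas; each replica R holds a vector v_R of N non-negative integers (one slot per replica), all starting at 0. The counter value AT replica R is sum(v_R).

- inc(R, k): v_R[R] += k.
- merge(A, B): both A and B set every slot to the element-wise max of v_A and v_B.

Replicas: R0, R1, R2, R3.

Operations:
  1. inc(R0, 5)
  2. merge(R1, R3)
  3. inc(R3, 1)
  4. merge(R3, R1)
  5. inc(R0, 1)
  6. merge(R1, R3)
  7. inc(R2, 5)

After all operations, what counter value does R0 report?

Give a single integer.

Op 1: inc R0 by 5 -> R0=(5,0,0,0) value=5
Op 2: merge R1<->R3 -> R1=(0,0,0,0) R3=(0,0,0,0)
Op 3: inc R3 by 1 -> R3=(0,0,0,1) value=1
Op 4: merge R3<->R1 -> R3=(0,0,0,1) R1=(0,0,0,1)
Op 5: inc R0 by 1 -> R0=(6,0,0,0) value=6
Op 6: merge R1<->R3 -> R1=(0,0,0,1) R3=(0,0,0,1)
Op 7: inc R2 by 5 -> R2=(0,0,5,0) value=5

Answer: 6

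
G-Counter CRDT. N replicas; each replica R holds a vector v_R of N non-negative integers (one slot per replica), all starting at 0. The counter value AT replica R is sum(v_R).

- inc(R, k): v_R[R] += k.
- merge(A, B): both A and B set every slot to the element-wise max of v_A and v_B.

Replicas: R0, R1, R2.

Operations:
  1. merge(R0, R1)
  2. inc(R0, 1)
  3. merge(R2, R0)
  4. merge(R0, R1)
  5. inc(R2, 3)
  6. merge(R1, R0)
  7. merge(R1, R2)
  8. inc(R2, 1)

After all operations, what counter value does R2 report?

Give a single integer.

Answer: 5

Derivation:
Op 1: merge R0<->R1 -> R0=(0,0,0) R1=(0,0,0)
Op 2: inc R0 by 1 -> R0=(1,0,0) value=1
Op 3: merge R2<->R0 -> R2=(1,0,0) R0=(1,0,0)
Op 4: merge R0<->R1 -> R0=(1,0,0) R1=(1,0,0)
Op 5: inc R2 by 3 -> R2=(1,0,3) value=4
Op 6: merge R1<->R0 -> R1=(1,0,0) R0=(1,0,0)
Op 7: merge R1<->R2 -> R1=(1,0,3) R2=(1,0,3)
Op 8: inc R2 by 1 -> R2=(1,0,4) value=5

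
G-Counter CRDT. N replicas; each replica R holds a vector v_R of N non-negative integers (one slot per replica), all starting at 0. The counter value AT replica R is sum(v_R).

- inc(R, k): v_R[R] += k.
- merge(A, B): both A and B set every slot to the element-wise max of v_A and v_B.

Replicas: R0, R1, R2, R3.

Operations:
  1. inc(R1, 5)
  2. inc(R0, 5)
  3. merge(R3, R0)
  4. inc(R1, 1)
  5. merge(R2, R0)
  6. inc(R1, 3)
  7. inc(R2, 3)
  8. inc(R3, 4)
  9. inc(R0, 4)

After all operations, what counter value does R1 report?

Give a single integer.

Op 1: inc R1 by 5 -> R1=(0,5,0,0) value=5
Op 2: inc R0 by 5 -> R0=(5,0,0,0) value=5
Op 3: merge R3<->R0 -> R3=(5,0,0,0) R0=(5,0,0,0)
Op 4: inc R1 by 1 -> R1=(0,6,0,0) value=6
Op 5: merge R2<->R0 -> R2=(5,0,0,0) R0=(5,0,0,0)
Op 6: inc R1 by 3 -> R1=(0,9,0,0) value=9
Op 7: inc R2 by 3 -> R2=(5,0,3,0) value=8
Op 8: inc R3 by 4 -> R3=(5,0,0,4) value=9
Op 9: inc R0 by 4 -> R0=(9,0,0,0) value=9

Answer: 9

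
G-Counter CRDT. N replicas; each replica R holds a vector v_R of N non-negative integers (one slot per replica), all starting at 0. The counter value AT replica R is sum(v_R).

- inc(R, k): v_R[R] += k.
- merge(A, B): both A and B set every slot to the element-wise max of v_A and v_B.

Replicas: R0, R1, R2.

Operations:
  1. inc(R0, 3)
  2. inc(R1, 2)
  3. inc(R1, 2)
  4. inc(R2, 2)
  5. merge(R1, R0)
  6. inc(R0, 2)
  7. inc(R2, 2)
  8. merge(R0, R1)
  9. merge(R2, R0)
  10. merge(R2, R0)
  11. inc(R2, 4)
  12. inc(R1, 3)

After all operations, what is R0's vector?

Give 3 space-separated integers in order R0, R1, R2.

Answer: 5 4 4

Derivation:
Op 1: inc R0 by 3 -> R0=(3,0,0) value=3
Op 2: inc R1 by 2 -> R1=(0,2,0) value=2
Op 3: inc R1 by 2 -> R1=(0,4,0) value=4
Op 4: inc R2 by 2 -> R2=(0,0,2) value=2
Op 5: merge R1<->R0 -> R1=(3,4,0) R0=(3,4,0)
Op 6: inc R0 by 2 -> R0=(5,4,0) value=9
Op 7: inc R2 by 2 -> R2=(0,0,4) value=4
Op 8: merge R0<->R1 -> R0=(5,4,0) R1=(5,4,0)
Op 9: merge R2<->R0 -> R2=(5,4,4) R0=(5,4,4)
Op 10: merge R2<->R0 -> R2=(5,4,4) R0=(5,4,4)
Op 11: inc R2 by 4 -> R2=(5,4,8) value=17
Op 12: inc R1 by 3 -> R1=(5,7,0) value=12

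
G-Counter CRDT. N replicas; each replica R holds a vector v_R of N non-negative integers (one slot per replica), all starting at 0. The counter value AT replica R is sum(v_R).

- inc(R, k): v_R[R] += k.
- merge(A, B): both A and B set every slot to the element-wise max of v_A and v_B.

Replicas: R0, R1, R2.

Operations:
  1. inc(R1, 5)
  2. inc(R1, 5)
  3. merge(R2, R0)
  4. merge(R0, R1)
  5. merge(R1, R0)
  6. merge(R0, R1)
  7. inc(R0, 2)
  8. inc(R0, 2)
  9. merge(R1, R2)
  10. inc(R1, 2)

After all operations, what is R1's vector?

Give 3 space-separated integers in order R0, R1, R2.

Op 1: inc R1 by 5 -> R1=(0,5,0) value=5
Op 2: inc R1 by 5 -> R1=(0,10,0) value=10
Op 3: merge R2<->R0 -> R2=(0,0,0) R0=(0,0,0)
Op 4: merge R0<->R1 -> R0=(0,10,0) R1=(0,10,0)
Op 5: merge R1<->R0 -> R1=(0,10,0) R0=(0,10,0)
Op 6: merge R0<->R1 -> R0=(0,10,0) R1=(0,10,0)
Op 7: inc R0 by 2 -> R0=(2,10,0) value=12
Op 8: inc R0 by 2 -> R0=(4,10,0) value=14
Op 9: merge R1<->R2 -> R1=(0,10,0) R2=(0,10,0)
Op 10: inc R1 by 2 -> R1=(0,12,0) value=12

Answer: 0 12 0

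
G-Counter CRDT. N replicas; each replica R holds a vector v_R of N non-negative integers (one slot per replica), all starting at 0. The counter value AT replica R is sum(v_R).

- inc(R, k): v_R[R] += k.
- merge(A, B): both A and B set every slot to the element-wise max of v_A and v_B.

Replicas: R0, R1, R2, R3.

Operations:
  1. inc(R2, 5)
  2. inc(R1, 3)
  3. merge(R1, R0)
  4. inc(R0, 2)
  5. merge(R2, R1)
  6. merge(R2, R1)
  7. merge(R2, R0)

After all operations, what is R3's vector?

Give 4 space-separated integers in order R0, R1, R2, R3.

Answer: 0 0 0 0

Derivation:
Op 1: inc R2 by 5 -> R2=(0,0,5,0) value=5
Op 2: inc R1 by 3 -> R1=(0,3,0,0) value=3
Op 3: merge R1<->R0 -> R1=(0,3,0,0) R0=(0,3,0,0)
Op 4: inc R0 by 2 -> R0=(2,3,0,0) value=5
Op 5: merge R2<->R1 -> R2=(0,3,5,0) R1=(0,3,5,0)
Op 6: merge R2<->R1 -> R2=(0,3,5,0) R1=(0,3,5,0)
Op 7: merge R2<->R0 -> R2=(2,3,5,0) R0=(2,3,5,0)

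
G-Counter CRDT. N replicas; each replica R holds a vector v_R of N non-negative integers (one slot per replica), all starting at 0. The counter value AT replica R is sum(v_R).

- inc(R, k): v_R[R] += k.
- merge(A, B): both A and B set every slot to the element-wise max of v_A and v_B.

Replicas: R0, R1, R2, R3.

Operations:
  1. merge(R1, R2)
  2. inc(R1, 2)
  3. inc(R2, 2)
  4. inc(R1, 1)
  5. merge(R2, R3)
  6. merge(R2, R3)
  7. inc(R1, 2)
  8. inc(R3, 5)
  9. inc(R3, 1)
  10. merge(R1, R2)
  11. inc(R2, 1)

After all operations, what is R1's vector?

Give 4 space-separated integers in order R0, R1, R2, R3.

Op 1: merge R1<->R2 -> R1=(0,0,0,0) R2=(0,0,0,0)
Op 2: inc R1 by 2 -> R1=(0,2,0,0) value=2
Op 3: inc R2 by 2 -> R2=(0,0,2,0) value=2
Op 4: inc R1 by 1 -> R1=(0,3,0,0) value=3
Op 5: merge R2<->R3 -> R2=(0,0,2,0) R3=(0,0,2,0)
Op 6: merge R2<->R3 -> R2=(0,0,2,0) R3=(0,0,2,0)
Op 7: inc R1 by 2 -> R1=(0,5,0,0) value=5
Op 8: inc R3 by 5 -> R3=(0,0,2,5) value=7
Op 9: inc R3 by 1 -> R3=(0,0,2,6) value=8
Op 10: merge R1<->R2 -> R1=(0,5,2,0) R2=(0,5,2,0)
Op 11: inc R2 by 1 -> R2=(0,5,3,0) value=8

Answer: 0 5 2 0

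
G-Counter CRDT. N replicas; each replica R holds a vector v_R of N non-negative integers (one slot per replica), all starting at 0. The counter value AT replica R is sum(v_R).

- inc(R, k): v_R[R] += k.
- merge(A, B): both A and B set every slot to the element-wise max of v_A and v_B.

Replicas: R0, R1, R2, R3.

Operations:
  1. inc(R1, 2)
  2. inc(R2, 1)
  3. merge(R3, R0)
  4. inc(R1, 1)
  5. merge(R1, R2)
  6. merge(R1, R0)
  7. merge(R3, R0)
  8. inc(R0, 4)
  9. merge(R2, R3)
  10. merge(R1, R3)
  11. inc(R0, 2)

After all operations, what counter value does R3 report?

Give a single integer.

Op 1: inc R1 by 2 -> R1=(0,2,0,0) value=2
Op 2: inc R2 by 1 -> R2=(0,0,1,0) value=1
Op 3: merge R3<->R0 -> R3=(0,0,0,0) R0=(0,0,0,0)
Op 4: inc R1 by 1 -> R1=(0,3,0,0) value=3
Op 5: merge R1<->R2 -> R1=(0,3,1,0) R2=(0,3,1,0)
Op 6: merge R1<->R0 -> R1=(0,3,1,0) R0=(0,3,1,0)
Op 7: merge R3<->R0 -> R3=(0,3,1,0) R0=(0,3,1,0)
Op 8: inc R0 by 4 -> R0=(4,3,1,0) value=8
Op 9: merge R2<->R3 -> R2=(0,3,1,0) R3=(0,3,1,0)
Op 10: merge R1<->R3 -> R1=(0,3,1,0) R3=(0,3,1,0)
Op 11: inc R0 by 2 -> R0=(6,3,1,0) value=10

Answer: 4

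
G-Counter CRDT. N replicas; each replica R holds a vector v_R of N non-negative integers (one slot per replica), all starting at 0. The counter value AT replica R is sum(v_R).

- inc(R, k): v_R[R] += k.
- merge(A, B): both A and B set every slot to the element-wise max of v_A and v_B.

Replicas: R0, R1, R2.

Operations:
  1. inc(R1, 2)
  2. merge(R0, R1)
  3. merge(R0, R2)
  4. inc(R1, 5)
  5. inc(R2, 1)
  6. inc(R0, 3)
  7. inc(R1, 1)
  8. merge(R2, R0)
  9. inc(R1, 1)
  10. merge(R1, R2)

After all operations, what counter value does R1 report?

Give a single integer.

Answer: 13

Derivation:
Op 1: inc R1 by 2 -> R1=(0,2,0) value=2
Op 2: merge R0<->R1 -> R0=(0,2,0) R1=(0,2,0)
Op 3: merge R0<->R2 -> R0=(0,2,0) R2=(0,2,0)
Op 4: inc R1 by 5 -> R1=(0,7,0) value=7
Op 5: inc R2 by 1 -> R2=(0,2,1) value=3
Op 6: inc R0 by 3 -> R0=(3,2,0) value=5
Op 7: inc R1 by 1 -> R1=(0,8,0) value=8
Op 8: merge R2<->R0 -> R2=(3,2,1) R0=(3,2,1)
Op 9: inc R1 by 1 -> R1=(0,9,0) value=9
Op 10: merge R1<->R2 -> R1=(3,9,1) R2=(3,9,1)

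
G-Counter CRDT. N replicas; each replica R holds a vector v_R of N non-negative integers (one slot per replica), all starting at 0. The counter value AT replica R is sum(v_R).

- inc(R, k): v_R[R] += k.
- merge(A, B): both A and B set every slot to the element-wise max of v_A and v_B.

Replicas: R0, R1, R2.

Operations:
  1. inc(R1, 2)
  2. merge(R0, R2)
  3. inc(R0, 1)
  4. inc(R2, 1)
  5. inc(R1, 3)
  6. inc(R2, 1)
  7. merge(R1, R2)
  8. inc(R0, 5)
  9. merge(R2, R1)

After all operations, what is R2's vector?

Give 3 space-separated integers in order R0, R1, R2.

Answer: 0 5 2

Derivation:
Op 1: inc R1 by 2 -> R1=(0,2,0) value=2
Op 2: merge R0<->R2 -> R0=(0,0,0) R2=(0,0,0)
Op 3: inc R0 by 1 -> R0=(1,0,0) value=1
Op 4: inc R2 by 1 -> R2=(0,0,1) value=1
Op 5: inc R1 by 3 -> R1=(0,5,0) value=5
Op 6: inc R2 by 1 -> R2=(0,0,2) value=2
Op 7: merge R1<->R2 -> R1=(0,5,2) R2=(0,5,2)
Op 8: inc R0 by 5 -> R0=(6,0,0) value=6
Op 9: merge R2<->R1 -> R2=(0,5,2) R1=(0,5,2)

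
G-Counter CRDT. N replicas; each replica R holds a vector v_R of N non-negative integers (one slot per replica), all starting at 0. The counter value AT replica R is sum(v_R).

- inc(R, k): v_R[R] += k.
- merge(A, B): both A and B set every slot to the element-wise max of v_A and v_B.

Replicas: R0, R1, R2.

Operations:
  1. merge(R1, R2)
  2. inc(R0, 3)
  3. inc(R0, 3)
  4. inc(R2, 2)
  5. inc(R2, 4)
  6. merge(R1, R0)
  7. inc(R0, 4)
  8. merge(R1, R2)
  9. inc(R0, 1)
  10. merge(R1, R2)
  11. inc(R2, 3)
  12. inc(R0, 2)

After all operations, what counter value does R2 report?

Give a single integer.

Op 1: merge R1<->R2 -> R1=(0,0,0) R2=(0,0,0)
Op 2: inc R0 by 3 -> R0=(3,0,0) value=3
Op 3: inc R0 by 3 -> R0=(6,0,0) value=6
Op 4: inc R2 by 2 -> R2=(0,0,2) value=2
Op 5: inc R2 by 4 -> R2=(0,0,6) value=6
Op 6: merge R1<->R0 -> R1=(6,0,0) R0=(6,0,0)
Op 7: inc R0 by 4 -> R0=(10,0,0) value=10
Op 8: merge R1<->R2 -> R1=(6,0,6) R2=(6,0,6)
Op 9: inc R0 by 1 -> R0=(11,0,0) value=11
Op 10: merge R1<->R2 -> R1=(6,0,6) R2=(6,0,6)
Op 11: inc R2 by 3 -> R2=(6,0,9) value=15
Op 12: inc R0 by 2 -> R0=(13,0,0) value=13

Answer: 15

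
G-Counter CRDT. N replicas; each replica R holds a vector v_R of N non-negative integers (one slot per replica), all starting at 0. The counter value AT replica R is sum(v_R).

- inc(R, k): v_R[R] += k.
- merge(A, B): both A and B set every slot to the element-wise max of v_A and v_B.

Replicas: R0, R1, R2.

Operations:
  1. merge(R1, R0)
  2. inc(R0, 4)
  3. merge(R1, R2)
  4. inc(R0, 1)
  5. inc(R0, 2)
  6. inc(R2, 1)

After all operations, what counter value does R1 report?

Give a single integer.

Op 1: merge R1<->R0 -> R1=(0,0,0) R0=(0,0,0)
Op 2: inc R0 by 4 -> R0=(4,0,0) value=4
Op 3: merge R1<->R2 -> R1=(0,0,0) R2=(0,0,0)
Op 4: inc R0 by 1 -> R0=(5,0,0) value=5
Op 5: inc R0 by 2 -> R0=(7,0,0) value=7
Op 6: inc R2 by 1 -> R2=(0,0,1) value=1

Answer: 0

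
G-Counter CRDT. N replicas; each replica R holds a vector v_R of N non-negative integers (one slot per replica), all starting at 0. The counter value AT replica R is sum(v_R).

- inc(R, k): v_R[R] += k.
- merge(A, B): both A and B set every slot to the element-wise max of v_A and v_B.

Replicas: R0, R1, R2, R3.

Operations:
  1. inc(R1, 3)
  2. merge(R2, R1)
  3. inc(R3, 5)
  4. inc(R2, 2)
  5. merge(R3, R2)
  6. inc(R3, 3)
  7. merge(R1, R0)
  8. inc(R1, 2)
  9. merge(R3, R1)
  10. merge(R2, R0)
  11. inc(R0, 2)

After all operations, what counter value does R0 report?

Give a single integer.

Op 1: inc R1 by 3 -> R1=(0,3,0,0) value=3
Op 2: merge R2<->R1 -> R2=(0,3,0,0) R1=(0,3,0,0)
Op 3: inc R3 by 5 -> R3=(0,0,0,5) value=5
Op 4: inc R2 by 2 -> R2=(0,3,2,0) value=5
Op 5: merge R3<->R2 -> R3=(0,3,2,5) R2=(0,3,2,5)
Op 6: inc R3 by 3 -> R3=(0,3,2,8) value=13
Op 7: merge R1<->R0 -> R1=(0,3,0,0) R0=(0,3,0,0)
Op 8: inc R1 by 2 -> R1=(0,5,0,0) value=5
Op 9: merge R3<->R1 -> R3=(0,5,2,8) R1=(0,5,2,8)
Op 10: merge R2<->R0 -> R2=(0,3,2,5) R0=(0,3,2,5)
Op 11: inc R0 by 2 -> R0=(2,3,2,5) value=12

Answer: 12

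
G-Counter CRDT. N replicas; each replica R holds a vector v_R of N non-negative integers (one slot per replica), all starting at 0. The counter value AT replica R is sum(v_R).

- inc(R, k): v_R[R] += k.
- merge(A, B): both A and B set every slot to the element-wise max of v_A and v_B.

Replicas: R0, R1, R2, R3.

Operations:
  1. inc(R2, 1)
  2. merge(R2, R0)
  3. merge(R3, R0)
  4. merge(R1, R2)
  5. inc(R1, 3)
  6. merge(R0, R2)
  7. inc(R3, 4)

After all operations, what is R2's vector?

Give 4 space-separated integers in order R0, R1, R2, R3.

Answer: 0 0 1 0

Derivation:
Op 1: inc R2 by 1 -> R2=(0,0,1,0) value=1
Op 2: merge R2<->R0 -> R2=(0,0,1,0) R0=(0,0,1,0)
Op 3: merge R3<->R0 -> R3=(0,0,1,0) R0=(0,0,1,0)
Op 4: merge R1<->R2 -> R1=(0,0,1,0) R2=(0,0,1,0)
Op 5: inc R1 by 3 -> R1=(0,3,1,0) value=4
Op 6: merge R0<->R2 -> R0=(0,0,1,0) R2=(0,0,1,0)
Op 7: inc R3 by 4 -> R3=(0,0,1,4) value=5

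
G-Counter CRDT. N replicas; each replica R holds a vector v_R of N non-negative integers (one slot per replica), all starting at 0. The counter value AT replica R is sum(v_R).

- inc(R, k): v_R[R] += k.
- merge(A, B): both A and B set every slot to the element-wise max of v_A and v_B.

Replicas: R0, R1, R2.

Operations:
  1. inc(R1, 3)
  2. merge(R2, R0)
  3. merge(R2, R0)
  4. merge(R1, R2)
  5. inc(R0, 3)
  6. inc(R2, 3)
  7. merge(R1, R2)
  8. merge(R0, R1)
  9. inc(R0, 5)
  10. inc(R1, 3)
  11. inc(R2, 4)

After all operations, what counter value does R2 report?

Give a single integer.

Answer: 10

Derivation:
Op 1: inc R1 by 3 -> R1=(0,3,0) value=3
Op 2: merge R2<->R0 -> R2=(0,0,0) R0=(0,0,0)
Op 3: merge R2<->R0 -> R2=(0,0,0) R0=(0,0,0)
Op 4: merge R1<->R2 -> R1=(0,3,0) R2=(0,3,0)
Op 5: inc R0 by 3 -> R0=(3,0,0) value=3
Op 6: inc R2 by 3 -> R2=(0,3,3) value=6
Op 7: merge R1<->R2 -> R1=(0,3,3) R2=(0,3,3)
Op 8: merge R0<->R1 -> R0=(3,3,3) R1=(3,3,3)
Op 9: inc R0 by 5 -> R0=(8,3,3) value=14
Op 10: inc R1 by 3 -> R1=(3,6,3) value=12
Op 11: inc R2 by 4 -> R2=(0,3,7) value=10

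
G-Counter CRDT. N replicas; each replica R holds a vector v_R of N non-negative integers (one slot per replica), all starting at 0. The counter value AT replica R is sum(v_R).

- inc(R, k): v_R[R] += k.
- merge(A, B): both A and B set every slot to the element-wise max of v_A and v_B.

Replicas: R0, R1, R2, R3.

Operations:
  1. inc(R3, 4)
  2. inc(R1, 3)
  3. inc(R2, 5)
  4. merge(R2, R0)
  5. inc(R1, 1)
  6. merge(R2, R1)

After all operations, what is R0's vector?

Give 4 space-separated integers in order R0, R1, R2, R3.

Answer: 0 0 5 0

Derivation:
Op 1: inc R3 by 4 -> R3=(0,0,0,4) value=4
Op 2: inc R1 by 3 -> R1=(0,3,0,0) value=3
Op 3: inc R2 by 5 -> R2=(0,0,5,0) value=5
Op 4: merge R2<->R0 -> R2=(0,0,5,0) R0=(0,0,5,0)
Op 5: inc R1 by 1 -> R1=(0,4,0,0) value=4
Op 6: merge R2<->R1 -> R2=(0,4,5,0) R1=(0,4,5,0)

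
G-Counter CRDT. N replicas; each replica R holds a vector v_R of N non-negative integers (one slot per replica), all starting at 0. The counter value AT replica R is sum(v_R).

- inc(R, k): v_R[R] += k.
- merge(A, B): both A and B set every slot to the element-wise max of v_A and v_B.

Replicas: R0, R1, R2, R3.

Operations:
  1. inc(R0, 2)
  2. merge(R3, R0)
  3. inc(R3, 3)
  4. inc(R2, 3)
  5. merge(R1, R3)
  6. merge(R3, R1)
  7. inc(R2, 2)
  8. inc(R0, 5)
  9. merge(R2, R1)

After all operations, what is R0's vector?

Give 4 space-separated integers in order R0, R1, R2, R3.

Op 1: inc R0 by 2 -> R0=(2,0,0,0) value=2
Op 2: merge R3<->R0 -> R3=(2,0,0,0) R0=(2,0,0,0)
Op 3: inc R3 by 3 -> R3=(2,0,0,3) value=5
Op 4: inc R2 by 3 -> R2=(0,0,3,0) value=3
Op 5: merge R1<->R3 -> R1=(2,0,0,3) R3=(2,0,0,3)
Op 6: merge R3<->R1 -> R3=(2,0,0,3) R1=(2,0,0,3)
Op 7: inc R2 by 2 -> R2=(0,0,5,0) value=5
Op 8: inc R0 by 5 -> R0=(7,0,0,0) value=7
Op 9: merge R2<->R1 -> R2=(2,0,5,3) R1=(2,0,5,3)

Answer: 7 0 0 0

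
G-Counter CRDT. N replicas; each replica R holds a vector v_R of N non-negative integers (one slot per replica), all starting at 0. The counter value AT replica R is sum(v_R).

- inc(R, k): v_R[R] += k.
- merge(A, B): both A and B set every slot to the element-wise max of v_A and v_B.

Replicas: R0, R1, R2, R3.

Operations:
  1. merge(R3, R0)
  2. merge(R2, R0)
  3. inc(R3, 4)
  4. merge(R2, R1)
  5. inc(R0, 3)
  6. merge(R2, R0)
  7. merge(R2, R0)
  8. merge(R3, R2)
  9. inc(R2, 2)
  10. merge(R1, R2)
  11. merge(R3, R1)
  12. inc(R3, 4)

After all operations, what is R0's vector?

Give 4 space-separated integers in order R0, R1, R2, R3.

Answer: 3 0 0 0

Derivation:
Op 1: merge R3<->R0 -> R3=(0,0,0,0) R0=(0,0,0,0)
Op 2: merge R2<->R0 -> R2=(0,0,0,0) R0=(0,0,0,0)
Op 3: inc R3 by 4 -> R3=(0,0,0,4) value=4
Op 4: merge R2<->R1 -> R2=(0,0,0,0) R1=(0,0,0,0)
Op 5: inc R0 by 3 -> R0=(3,0,0,0) value=3
Op 6: merge R2<->R0 -> R2=(3,0,0,0) R0=(3,0,0,0)
Op 7: merge R2<->R0 -> R2=(3,0,0,0) R0=(3,0,0,0)
Op 8: merge R3<->R2 -> R3=(3,0,0,4) R2=(3,0,0,4)
Op 9: inc R2 by 2 -> R2=(3,0,2,4) value=9
Op 10: merge R1<->R2 -> R1=(3,0,2,4) R2=(3,0,2,4)
Op 11: merge R3<->R1 -> R3=(3,0,2,4) R1=(3,0,2,4)
Op 12: inc R3 by 4 -> R3=(3,0,2,8) value=13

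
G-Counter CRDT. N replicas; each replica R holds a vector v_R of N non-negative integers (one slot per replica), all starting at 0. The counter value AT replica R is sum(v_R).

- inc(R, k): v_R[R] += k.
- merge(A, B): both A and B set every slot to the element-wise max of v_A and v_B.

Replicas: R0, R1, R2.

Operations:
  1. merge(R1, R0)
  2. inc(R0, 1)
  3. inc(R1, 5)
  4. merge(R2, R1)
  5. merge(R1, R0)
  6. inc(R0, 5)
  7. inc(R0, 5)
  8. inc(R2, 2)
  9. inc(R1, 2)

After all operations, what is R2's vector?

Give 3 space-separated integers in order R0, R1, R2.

Op 1: merge R1<->R0 -> R1=(0,0,0) R0=(0,0,0)
Op 2: inc R0 by 1 -> R0=(1,0,0) value=1
Op 3: inc R1 by 5 -> R1=(0,5,0) value=5
Op 4: merge R2<->R1 -> R2=(0,5,0) R1=(0,5,0)
Op 5: merge R1<->R0 -> R1=(1,5,0) R0=(1,5,0)
Op 6: inc R0 by 5 -> R0=(6,5,0) value=11
Op 7: inc R0 by 5 -> R0=(11,5,0) value=16
Op 8: inc R2 by 2 -> R2=(0,5,2) value=7
Op 9: inc R1 by 2 -> R1=(1,7,0) value=8

Answer: 0 5 2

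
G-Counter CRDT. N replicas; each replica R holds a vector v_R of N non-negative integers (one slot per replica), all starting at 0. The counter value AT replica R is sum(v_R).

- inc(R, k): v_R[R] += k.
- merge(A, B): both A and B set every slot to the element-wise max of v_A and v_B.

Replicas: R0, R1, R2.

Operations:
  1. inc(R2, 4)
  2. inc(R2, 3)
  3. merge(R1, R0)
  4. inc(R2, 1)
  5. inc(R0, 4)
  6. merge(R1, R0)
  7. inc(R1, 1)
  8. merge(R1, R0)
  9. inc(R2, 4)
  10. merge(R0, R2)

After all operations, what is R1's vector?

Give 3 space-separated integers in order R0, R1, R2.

Answer: 4 1 0

Derivation:
Op 1: inc R2 by 4 -> R2=(0,0,4) value=4
Op 2: inc R2 by 3 -> R2=(0,0,7) value=7
Op 3: merge R1<->R0 -> R1=(0,0,0) R0=(0,0,0)
Op 4: inc R2 by 1 -> R2=(0,0,8) value=8
Op 5: inc R0 by 4 -> R0=(4,0,0) value=4
Op 6: merge R1<->R0 -> R1=(4,0,0) R0=(4,0,0)
Op 7: inc R1 by 1 -> R1=(4,1,0) value=5
Op 8: merge R1<->R0 -> R1=(4,1,0) R0=(4,1,0)
Op 9: inc R2 by 4 -> R2=(0,0,12) value=12
Op 10: merge R0<->R2 -> R0=(4,1,12) R2=(4,1,12)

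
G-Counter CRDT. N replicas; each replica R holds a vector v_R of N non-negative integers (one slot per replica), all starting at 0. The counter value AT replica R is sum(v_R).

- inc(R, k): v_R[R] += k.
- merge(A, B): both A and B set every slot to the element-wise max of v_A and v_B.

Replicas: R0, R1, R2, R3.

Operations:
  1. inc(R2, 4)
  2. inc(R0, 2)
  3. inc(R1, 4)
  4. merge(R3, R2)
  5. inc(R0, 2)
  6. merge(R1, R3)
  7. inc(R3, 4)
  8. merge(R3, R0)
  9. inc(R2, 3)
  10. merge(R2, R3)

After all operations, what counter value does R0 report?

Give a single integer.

Op 1: inc R2 by 4 -> R2=(0,0,4,0) value=4
Op 2: inc R0 by 2 -> R0=(2,0,0,0) value=2
Op 3: inc R1 by 4 -> R1=(0,4,0,0) value=4
Op 4: merge R3<->R2 -> R3=(0,0,4,0) R2=(0,0,4,0)
Op 5: inc R0 by 2 -> R0=(4,0,0,0) value=4
Op 6: merge R1<->R3 -> R1=(0,4,4,0) R3=(0,4,4,0)
Op 7: inc R3 by 4 -> R3=(0,4,4,4) value=12
Op 8: merge R3<->R0 -> R3=(4,4,4,4) R0=(4,4,4,4)
Op 9: inc R2 by 3 -> R2=(0,0,7,0) value=7
Op 10: merge R2<->R3 -> R2=(4,4,7,4) R3=(4,4,7,4)

Answer: 16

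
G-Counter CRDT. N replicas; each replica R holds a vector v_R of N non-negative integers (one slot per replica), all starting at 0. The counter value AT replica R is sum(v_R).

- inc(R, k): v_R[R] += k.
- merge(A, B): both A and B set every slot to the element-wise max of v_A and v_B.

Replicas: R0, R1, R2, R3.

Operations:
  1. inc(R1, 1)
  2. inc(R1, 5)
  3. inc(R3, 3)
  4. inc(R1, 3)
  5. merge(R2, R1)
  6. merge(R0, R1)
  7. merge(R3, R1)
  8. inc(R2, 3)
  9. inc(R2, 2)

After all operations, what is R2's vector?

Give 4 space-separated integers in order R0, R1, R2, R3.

Op 1: inc R1 by 1 -> R1=(0,1,0,0) value=1
Op 2: inc R1 by 5 -> R1=(0,6,0,0) value=6
Op 3: inc R3 by 3 -> R3=(0,0,0,3) value=3
Op 4: inc R1 by 3 -> R1=(0,9,0,0) value=9
Op 5: merge R2<->R1 -> R2=(0,9,0,0) R1=(0,9,0,0)
Op 6: merge R0<->R1 -> R0=(0,9,0,0) R1=(0,9,0,0)
Op 7: merge R3<->R1 -> R3=(0,9,0,3) R1=(0,9,0,3)
Op 8: inc R2 by 3 -> R2=(0,9,3,0) value=12
Op 9: inc R2 by 2 -> R2=(0,9,5,0) value=14

Answer: 0 9 5 0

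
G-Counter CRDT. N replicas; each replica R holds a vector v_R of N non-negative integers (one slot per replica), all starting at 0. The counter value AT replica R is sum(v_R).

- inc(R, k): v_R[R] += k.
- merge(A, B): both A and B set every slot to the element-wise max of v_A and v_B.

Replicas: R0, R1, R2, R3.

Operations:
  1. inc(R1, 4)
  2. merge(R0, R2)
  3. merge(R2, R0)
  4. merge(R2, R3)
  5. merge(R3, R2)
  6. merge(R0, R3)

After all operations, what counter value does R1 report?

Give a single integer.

Answer: 4

Derivation:
Op 1: inc R1 by 4 -> R1=(0,4,0,0) value=4
Op 2: merge R0<->R2 -> R0=(0,0,0,0) R2=(0,0,0,0)
Op 3: merge R2<->R0 -> R2=(0,0,0,0) R0=(0,0,0,0)
Op 4: merge R2<->R3 -> R2=(0,0,0,0) R3=(0,0,0,0)
Op 5: merge R3<->R2 -> R3=(0,0,0,0) R2=(0,0,0,0)
Op 6: merge R0<->R3 -> R0=(0,0,0,0) R3=(0,0,0,0)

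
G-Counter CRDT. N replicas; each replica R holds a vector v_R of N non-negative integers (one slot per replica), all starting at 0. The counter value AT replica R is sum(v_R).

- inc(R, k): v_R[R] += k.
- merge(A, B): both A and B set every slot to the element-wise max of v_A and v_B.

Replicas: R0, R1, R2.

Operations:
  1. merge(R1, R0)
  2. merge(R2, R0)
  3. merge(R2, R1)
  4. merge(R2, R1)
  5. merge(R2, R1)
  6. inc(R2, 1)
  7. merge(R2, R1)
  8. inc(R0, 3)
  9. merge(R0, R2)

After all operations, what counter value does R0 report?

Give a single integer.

Op 1: merge R1<->R0 -> R1=(0,0,0) R0=(0,0,0)
Op 2: merge R2<->R0 -> R2=(0,0,0) R0=(0,0,0)
Op 3: merge R2<->R1 -> R2=(0,0,0) R1=(0,0,0)
Op 4: merge R2<->R1 -> R2=(0,0,0) R1=(0,0,0)
Op 5: merge R2<->R1 -> R2=(0,0,0) R1=(0,0,0)
Op 6: inc R2 by 1 -> R2=(0,0,1) value=1
Op 7: merge R2<->R1 -> R2=(0,0,1) R1=(0,0,1)
Op 8: inc R0 by 3 -> R0=(3,0,0) value=3
Op 9: merge R0<->R2 -> R0=(3,0,1) R2=(3,0,1)

Answer: 4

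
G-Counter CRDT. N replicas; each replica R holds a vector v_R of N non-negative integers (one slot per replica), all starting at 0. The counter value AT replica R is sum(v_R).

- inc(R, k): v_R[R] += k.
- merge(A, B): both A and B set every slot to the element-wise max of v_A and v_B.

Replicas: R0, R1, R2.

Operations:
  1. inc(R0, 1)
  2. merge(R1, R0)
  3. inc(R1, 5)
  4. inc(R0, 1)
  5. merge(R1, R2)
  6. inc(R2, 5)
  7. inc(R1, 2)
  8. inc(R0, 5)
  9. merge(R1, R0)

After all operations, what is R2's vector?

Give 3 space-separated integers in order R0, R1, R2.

Answer: 1 5 5

Derivation:
Op 1: inc R0 by 1 -> R0=(1,0,0) value=1
Op 2: merge R1<->R0 -> R1=(1,0,0) R0=(1,0,0)
Op 3: inc R1 by 5 -> R1=(1,5,0) value=6
Op 4: inc R0 by 1 -> R0=(2,0,0) value=2
Op 5: merge R1<->R2 -> R1=(1,5,0) R2=(1,5,0)
Op 6: inc R2 by 5 -> R2=(1,5,5) value=11
Op 7: inc R1 by 2 -> R1=(1,7,0) value=8
Op 8: inc R0 by 5 -> R0=(7,0,0) value=7
Op 9: merge R1<->R0 -> R1=(7,7,0) R0=(7,7,0)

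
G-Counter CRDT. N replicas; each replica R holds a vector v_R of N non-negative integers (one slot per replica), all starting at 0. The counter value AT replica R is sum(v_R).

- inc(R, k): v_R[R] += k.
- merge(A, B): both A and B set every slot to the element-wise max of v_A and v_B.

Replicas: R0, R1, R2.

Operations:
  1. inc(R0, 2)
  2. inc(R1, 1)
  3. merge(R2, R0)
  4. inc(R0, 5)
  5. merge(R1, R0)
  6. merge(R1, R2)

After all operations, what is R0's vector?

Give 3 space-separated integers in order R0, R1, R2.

Op 1: inc R0 by 2 -> R0=(2,0,0) value=2
Op 2: inc R1 by 1 -> R1=(0,1,0) value=1
Op 3: merge R2<->R0 -> R2=(2,0,0) R0=(2,0,0)
Op 4: inc R0 by 5 -> R0=(7,0,0) value=7
Op 5: merge R1<->R0 -> R1=(7,1,0) R0=(7,1,0)
Op 6: merge R1<->R2 -> R1=(7,1,0) R2=(7,1,0)

Answer: 7 1 0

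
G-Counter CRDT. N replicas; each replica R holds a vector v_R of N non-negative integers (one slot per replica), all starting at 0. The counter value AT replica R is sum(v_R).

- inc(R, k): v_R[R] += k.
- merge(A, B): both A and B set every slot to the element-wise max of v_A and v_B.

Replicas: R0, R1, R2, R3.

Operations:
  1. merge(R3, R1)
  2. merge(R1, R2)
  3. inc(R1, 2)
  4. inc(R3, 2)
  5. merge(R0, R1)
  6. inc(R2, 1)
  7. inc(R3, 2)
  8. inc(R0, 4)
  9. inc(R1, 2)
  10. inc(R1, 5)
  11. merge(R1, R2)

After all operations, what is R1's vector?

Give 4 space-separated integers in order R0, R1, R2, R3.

Answer: 0 9 1 0

Derivation:
Op 1: merge R3<->R1 -> R3=(0,0,0,0) R1=(0,0,0,0)
Op 2: merge R1<->R2 -> R1=(0,0,0,0) R2=(0,0,0,0)
Op 3: inc R1 by 2 -> R1=(0,2,0,0) value=2
Op 4: inc R3 by 2 -> R3=(0,0,0,2) value=2
Op 5: merge R0<->R1 -> R0=(0,2,0,0) R1=(0,2,0,0)
Op 6: inc R2 by 1 -> R2=(0,0,1,0) value=1
Op 7: inc R3 by 2 -> R3=(0,0,0,4) value=4
Op 8: inc R0 by 4 -> R0=(4,2,0,0) value=6
Op 9: inc R1 by 2 -> R1=(0,4,0,0) value=4
Op 10: inc R1 by 5 -> R1=(0,9,0,0) value=9
Op 11: merge R1<->R2 -> R1=(0,9,1,0) R2=(0,9,1,0)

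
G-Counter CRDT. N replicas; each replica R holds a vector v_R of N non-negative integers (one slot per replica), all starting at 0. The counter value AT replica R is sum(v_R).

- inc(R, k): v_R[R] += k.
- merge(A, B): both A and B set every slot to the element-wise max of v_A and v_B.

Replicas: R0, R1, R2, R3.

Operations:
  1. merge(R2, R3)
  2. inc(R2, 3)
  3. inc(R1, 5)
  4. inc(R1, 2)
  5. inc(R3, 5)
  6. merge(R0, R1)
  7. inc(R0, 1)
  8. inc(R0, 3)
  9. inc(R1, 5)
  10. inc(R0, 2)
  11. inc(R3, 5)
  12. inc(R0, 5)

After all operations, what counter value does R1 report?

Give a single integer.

Answer: 12

Derivation:
Op 1: merge R2<->R3 -> R2=(0,0,0,0) R3=(0,0,0,0)
Op 2: inc R2 by 3 -> R2=(0,0,3,0) value=3
Op 3: inc R1 by 5 -> R1=(0,5,0,0) value=5
Op 4: inc R1 by 2 -> R1=(0,7,0,0) value=7
Op 5: inc R3 by 5 -> R3=(0,0,0,5) value=5
Op 6: merge R0<->R1 -> R0=(0,7,0,0) R1=(0,7,0,0)
Op 7: inc R0 by 1 -> R0=(1,7,0,0) value=8
Op 8: inc R0 by 3 -> R0=(4,7,0,0) value=11
Op 9: inc R1 by 5 -> R1=(0,12,0,0) value=12
Op 10: inc R0 by 2 -> R0=(6,7,0,0) value=13
Op 11: inc R3 by 5 -> R3=(0,0,0,10) value=10
Op 12: inc R0 by 5 -> R0=(11,7,0,0) value=18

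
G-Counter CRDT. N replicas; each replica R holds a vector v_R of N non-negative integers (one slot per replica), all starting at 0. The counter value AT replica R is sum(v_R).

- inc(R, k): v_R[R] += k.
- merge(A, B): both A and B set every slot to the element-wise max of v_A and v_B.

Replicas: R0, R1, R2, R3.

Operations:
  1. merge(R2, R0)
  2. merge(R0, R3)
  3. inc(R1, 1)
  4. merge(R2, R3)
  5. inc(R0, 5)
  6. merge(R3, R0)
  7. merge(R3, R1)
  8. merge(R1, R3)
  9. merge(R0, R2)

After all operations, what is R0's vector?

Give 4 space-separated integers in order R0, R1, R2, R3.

Answer: 5 0 0 0

Derivation:
Op 1: merge R2<->R0 -> R2=(0,0,0,0) R0=(0,0,0,0)
Op 2: merge R0<->R3 -> R0=(0,0,0,0) R3=(0,0,0,0)
Op 3: inc R1 by 1 -> R1=(0,1,0,0) value=1
Op 4: merge R2<->R3 -> R2=(0,0,0,0) R3=(0,0,0,0)
Op 5: inc R0 by 5 -> R0=(5,0,0,0) value=5
Op 6: merge R3<->R0 -> R3=(5,0,0,0) R0=(5,0,0,0)
Op 7: merge R3<->R1 -> R3=(5,1,0,0) R1=(5,1,0,0)
Op 8: merge R1<->R3 -> R1=(5,1,0,0) R3=(5,1,0,0)
Op 9: merge R0<->R2 -> R0=(5,0,0,0) R2=(5,0,0,0)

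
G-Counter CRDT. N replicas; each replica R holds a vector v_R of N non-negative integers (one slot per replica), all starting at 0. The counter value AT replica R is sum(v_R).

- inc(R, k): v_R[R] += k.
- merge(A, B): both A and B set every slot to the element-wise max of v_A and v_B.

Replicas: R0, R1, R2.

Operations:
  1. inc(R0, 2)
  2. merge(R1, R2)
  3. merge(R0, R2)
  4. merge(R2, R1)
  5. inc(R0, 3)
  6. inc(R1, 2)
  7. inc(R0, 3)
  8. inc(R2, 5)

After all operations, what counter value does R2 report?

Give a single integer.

Op 1: inc R0 by 2 -> R0=(2,0,0) value=2
Op 2: merge R1<->R2 -> R1=(0,0,0) R2=(0,0,0)
Op 3: merge R0<->R2 -> R0=(2,0,0) R2=(2,0,0)
Op 4: merge R2<->R1 -> R2=(2,0,0) R1=(2,0,0)
Op 5: inc R0 by 3 -> R0=(5,0,0) value=5
Op 6: inc R1 by 2 -> R1=(2,2,0) value=4
Op 7: inc R0 by 3 -> R0=(8,0,0) value=8
Op 8: inc R2 by 5 -> R2=(2,0,5) value=7

Answer: 7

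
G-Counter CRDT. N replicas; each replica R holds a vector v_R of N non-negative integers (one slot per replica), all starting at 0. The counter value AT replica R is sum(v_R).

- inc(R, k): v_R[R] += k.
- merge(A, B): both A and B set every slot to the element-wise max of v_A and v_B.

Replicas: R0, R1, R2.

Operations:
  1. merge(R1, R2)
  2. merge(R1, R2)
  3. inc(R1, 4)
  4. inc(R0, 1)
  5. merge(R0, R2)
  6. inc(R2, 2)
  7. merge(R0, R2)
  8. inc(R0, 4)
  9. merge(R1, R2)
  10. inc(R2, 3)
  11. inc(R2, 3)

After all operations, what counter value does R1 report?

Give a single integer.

Op 1: merge R1<->R2 -> R1=(0,0,0) R2=(0,0,0)
Op 2: merge R1<->R2 -> R1=(0,0,0) R2=(0,0,0)
Op 3: inc R1 by 4 -> R1=(0,4,0) value=4
Op 4: inc R0 by 1 -> R0=(1,0,0) value=1
Op 5: merge R0<->R2 -> R0=(1,0,0) R2=(1,0,0)
Op 6: inc R2 by 2 -> R2=(1,0,2) value=3
Op 7: merge R0<->R2 -> R0=(1,0,2) R2=(1,0,2)
Op 8: inc R0 by 4 -> R0=(5,0,2) value=7
Op 9: merge R1<->R2 -> R1=(1,4,2) R2=(1,4,2)
Op 10: inc R2 by 3 -> R2=(1,4,5) value=10
Op 11: inc R2 by 3 -> R2=(1,4,8) value=13

Answer: 7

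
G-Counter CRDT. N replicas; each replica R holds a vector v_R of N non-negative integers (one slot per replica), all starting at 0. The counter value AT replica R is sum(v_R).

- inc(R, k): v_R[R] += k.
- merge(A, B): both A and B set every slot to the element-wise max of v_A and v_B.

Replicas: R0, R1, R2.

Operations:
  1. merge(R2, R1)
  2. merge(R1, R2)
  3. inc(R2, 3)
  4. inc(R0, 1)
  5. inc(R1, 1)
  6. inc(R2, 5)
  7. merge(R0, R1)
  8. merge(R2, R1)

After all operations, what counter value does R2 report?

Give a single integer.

Answer: 10

Derivation:
Op 1: merge R2<->R1 -> R2=(0,0,0) R1=(0,0,0)
Op 2: merge R1<->R2 -> R1=(0,0,0) R2=(0,0,0)
Op 3: inc R2 by 3 -> R2=(0,0,3) value=3
Op 4: inc R0 by 1 -> R0=(1,0,0) value=1
Op 5: inc R1 by 1 -> R1=(0,1,0) value=1
Op 6: inc R2 by 5 -> R2=(0,0,8) value=8
Op 7: merge R0<->R1 -> R0=(1,1,0) R1=(1,1,0)
Op 8: merge R2<->R1 -> R2=(1,1,8) R1=(1,1,8)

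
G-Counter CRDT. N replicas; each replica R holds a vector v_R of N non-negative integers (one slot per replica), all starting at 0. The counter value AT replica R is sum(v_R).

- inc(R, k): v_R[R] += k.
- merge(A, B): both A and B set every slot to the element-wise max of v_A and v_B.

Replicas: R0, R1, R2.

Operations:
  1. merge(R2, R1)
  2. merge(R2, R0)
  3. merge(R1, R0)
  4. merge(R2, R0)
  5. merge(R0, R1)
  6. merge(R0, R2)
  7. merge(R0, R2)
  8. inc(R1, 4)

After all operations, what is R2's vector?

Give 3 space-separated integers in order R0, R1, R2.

Answer: 0 0 0

Derivation:
Op 1: merge R2<->R1 -> R2=(0,0,0) R1=(0,0,0)
Op 2: merge R2<->R0 -> R2=(0,0,0) R0=(0,0,0)
Op 3: merge R1<->R0 -> R1=(0,0,0) R0=(0,0,0)
Op 4: merge R2<->R0 -> R2=(0,0,0) R0=(0,0,0)
Op 5: merge R0<->R1 -> R0=(0,0,0) R1=(0,0,0)
Op 6: merge R0<->R2 -> R0=(0,0,0) R2=(0,0,0)
Op 7: merge R0<->R2 -> R0=(0,0,0) R2=(0,0,0)
Op 8: inc R1 by 4 -> R1=(0,4,0) value=4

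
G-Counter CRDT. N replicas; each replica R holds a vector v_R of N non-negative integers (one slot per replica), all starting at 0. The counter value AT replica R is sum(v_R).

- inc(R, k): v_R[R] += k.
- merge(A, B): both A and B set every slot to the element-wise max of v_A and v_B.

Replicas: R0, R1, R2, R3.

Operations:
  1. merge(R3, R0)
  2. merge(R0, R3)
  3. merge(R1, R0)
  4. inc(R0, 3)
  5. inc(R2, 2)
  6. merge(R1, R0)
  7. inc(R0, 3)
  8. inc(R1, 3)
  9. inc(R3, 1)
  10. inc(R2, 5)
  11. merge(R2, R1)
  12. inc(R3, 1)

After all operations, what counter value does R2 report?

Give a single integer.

Op 1: merge R3<->R0 -> R3=(0,0,0,0) R0=(0,0,0,0)
Op 2: merge R0<->R3 -> R0=(0,0,0,0) R3=(0,0,0,0)
Op 3: merge R1<->R0 -> R1=(0,0,0,0) R0=(0,0,0,0)
Op 4: inc R0 by 3 -> R0=(3,0,0,0) value=3
Op 5: inc R2 by 2 -> R2=(0,0,2,0) value=2
Op 6: merge R1<->R0 -> R1=(3,0,0,0) R0=(3,0,0,0)
Op 7: inc R0 by 3 -> R0=(6,0,0,0) value=6
Op 8: inc R1 by 3 -> R1=(3,3,0,0) value=6
Op 9: inc R3 by 1 -> R3=(0,0,0,1) value=1
Op 10: inc R2 by 5 -> R2=(0,0,7,0) value=7
Op 11: merge R2<->R1 -> R2=(3,3,7,0) R1=(3,3,7,0)
Op 12: inc R3 by 1 -> R3=(0,0,0,2) value=2

Answer: 13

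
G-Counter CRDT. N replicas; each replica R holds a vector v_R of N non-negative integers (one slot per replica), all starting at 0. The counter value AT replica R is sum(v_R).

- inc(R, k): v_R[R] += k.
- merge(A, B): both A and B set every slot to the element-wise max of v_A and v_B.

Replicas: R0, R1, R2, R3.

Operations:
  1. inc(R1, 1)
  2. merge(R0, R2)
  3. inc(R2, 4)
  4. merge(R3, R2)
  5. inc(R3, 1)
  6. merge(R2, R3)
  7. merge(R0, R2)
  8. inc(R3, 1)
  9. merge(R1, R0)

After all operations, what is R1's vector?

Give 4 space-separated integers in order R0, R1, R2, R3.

Answer: 0 1 4 1

Derivation:
Op 1: inc R1 by 1 -> R1=(0,1,0,0) value=1
Op 2: merge R0<->R2 -> R0=(0,0,0,0) R2=(0,0,0,0)
Op 3: inc R2 by 4 -> R2=(0,0,4,0) value=4
Op 4: merge R3<->R2 -> R3=(0,0,4,0) R2=(0,0,4,0)
Op 5: inc R3 by 1 -> R3=(0,0,4,1) value=5
Op 6: merge R2<->R3 -> R2=(0,0,4,1) R3=(0,0,4,1)
Op 7: merge R0<->R2 -> R0=(0,0,4,1) R2=(0,0,4,1)
Op 8: inc R3 by 1 -> R3=(0,0,4,2) value=6
Op 9: merge R1<->R0 -> R1=(0,1,4,1) R0=(0,1,4,1)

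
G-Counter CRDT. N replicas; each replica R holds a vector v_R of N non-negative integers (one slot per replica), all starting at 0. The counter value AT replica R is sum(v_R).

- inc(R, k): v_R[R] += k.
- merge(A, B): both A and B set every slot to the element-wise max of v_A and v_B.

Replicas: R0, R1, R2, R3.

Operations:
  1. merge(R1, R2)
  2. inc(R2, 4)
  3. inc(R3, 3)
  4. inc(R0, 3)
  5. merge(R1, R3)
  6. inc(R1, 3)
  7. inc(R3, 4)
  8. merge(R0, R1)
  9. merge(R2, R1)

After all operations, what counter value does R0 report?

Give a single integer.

Answer: 9

Derivation:
Op 1: merge R1<->R2 -> R1=(0,0,0,0) R2=(0,0,0,0)
Op 2: inc R2 by 4 -> R2=(0,0,4,0) value=4
Op 3: inc R3 by 3 -> R3=(0,0,0,3) value=3
Op 4: inc R0 by 3 -> R0=(3,0,0,0) value=3
Op 5: merge R1<->R3 -> R1=(0,0,0,3) R3=(0,0,0,3)
Op 6: inc R1 by 3 -> R1=(0,3,0,3) value=6
Op 7: inc R3 by 4 -> R3=(0,0,0,7) value=7
Op 8: merge R0<->R1 -> R0=(3,3,0,3) R1=(3,3,0,3)
Op 9: merge R2<->R1 -> R2=(3,3,4,3) R1=(3,3,4,3)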